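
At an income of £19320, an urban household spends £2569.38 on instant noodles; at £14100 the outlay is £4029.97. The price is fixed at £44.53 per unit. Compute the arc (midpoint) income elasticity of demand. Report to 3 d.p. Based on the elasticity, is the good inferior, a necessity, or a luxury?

With a constant price, Q₁ = 2569.38/44.53 = 57.700 and Q₂ = 4029.97/44.53 = 90.500 (equivalently, work directly with expenditure since P cancels).
Midpoint %ΔQ = (4029.97 − 2569.38)/3299.68 = 0.44265; midpoint %ΔI = (14100 − 19320)/16710 = -0.31239.
η = 0.44265 / -0.31239 = -1.417.
η < 0 ⇒ inferior good.

-1.417 (inferior good)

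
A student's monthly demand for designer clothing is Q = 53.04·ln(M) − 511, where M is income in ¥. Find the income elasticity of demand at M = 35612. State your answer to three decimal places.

1.182

At M = 35612: Q = 44.882.
dQ/dM = 53.04/M = 0.00148939 at this income.
η = (dQ/dM)·(M/Q) = 0.00148939 × (35612/44.882) = 1.182.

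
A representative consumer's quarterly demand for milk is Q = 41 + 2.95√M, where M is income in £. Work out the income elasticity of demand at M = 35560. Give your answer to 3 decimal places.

At M = 35560: Q = 597.292.
dQ/dM = 2.95/(2√M) = 0.00782188 at this income.
η = (dQ/dM)·(M/Q) = 0.00782188 × (35560/597.292) = 0.466.

0.466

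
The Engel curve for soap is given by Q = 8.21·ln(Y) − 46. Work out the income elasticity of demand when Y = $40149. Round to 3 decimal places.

0.200

At Y = 40149: Q = 41.029.
dQ/dY = 8.21/Y = 0.000204488 at this income.
η = (dQ/dY)·(Y/Q) = 0.000204488 × (40149/41.029) = 0.200.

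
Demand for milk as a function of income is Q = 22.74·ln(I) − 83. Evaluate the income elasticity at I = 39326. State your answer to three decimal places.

At I = 39326: Q = 157.581.
dQ/dI = 22.74/I = 0.000578243 at this income.
η = (dQ/dI)·(I/Q) = 0.000578243 × (39326/157.581) = 0.144.

0.144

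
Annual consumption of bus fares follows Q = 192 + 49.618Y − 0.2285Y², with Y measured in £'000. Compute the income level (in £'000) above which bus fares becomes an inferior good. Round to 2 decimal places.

dQ/dY = 49.618 − 0.457Y.
The good is inferior where dQ/dY < 0. Setting dQ/dY = 0 gives Y = 49.618 / 0.457 = 108.57.

108.57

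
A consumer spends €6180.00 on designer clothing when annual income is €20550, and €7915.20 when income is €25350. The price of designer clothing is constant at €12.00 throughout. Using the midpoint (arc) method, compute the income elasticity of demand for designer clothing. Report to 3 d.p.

1.177

With a constant price, Q₁ = 6180.00/12.00 = 515.000 and Q₂ = 7915.20/12.00 = 659.600 (equivalently, work directly with expenditure since P cancels).
Midpoint %ΔQ = (7915.20 − 6180.00)/7047.60 = 0.24621; midpoint %ΔI = (25350 − 20550)/22950 = 0.20915.
η = 0.24621 / 0.20915 = 1.177.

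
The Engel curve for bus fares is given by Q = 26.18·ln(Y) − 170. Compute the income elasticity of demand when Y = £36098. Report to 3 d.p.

At Y = 36098: Q = 104.733.
dQ/dY = 26.18/Y = 0.000725248 at this income.
η = (dQ/dY)·(Y/Q) = 0.000725248 × (36098/104.733) = 0.250.

0.250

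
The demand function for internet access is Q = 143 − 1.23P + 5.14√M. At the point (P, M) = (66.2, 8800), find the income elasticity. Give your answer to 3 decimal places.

0.443

At P = 66.2, M = 8800: Q = 543.749.
Holding P constant, ∂Q/∂M = 5.14/(2√M) = 0.0273963.
η_M = (∂Q/∂M)·(M/Q) = 0.0273963 × (8800/543.749) = 0.443.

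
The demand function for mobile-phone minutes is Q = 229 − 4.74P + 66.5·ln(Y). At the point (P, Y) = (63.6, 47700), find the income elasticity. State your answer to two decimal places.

0.10

At P = 63.6, Y = 47700: Q = 643.920.
Holding P constant, ∂Q/∂Y = 66.5/Y = 0.00139413.
η_Y = (∂Q/∂Y)·(Y/Q) = 0.00139413 × (47700/643.920) = 0.10.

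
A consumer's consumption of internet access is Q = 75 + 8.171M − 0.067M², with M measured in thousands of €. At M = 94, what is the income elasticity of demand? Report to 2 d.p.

At M = 94: Q = 251.0620.
dQ/dM = 8.171 − 0.134M = -4.42500.
η = (dQ/dM)·(M/Q) = -4.42500 × (94/251.0620) = -1.66.

-1.66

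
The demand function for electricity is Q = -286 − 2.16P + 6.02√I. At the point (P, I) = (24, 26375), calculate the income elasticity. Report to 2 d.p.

At P = 24, I = 26375: Q = 639.831.
Holding P constant, ∂Q/∂I = 6.02/(2√I) = 0.018534.
η_I = (∂Q/∂I)·(I/Q) = 0.018534 × (26375/639.831) = 0.76.

0.76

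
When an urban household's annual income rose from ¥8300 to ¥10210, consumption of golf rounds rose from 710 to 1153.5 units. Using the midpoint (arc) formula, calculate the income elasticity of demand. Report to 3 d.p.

ΔQ = 1153.5 − 710 = 443.5; midpoint Q̄ = (710 + 1153.5)/2 = 931.75.
ΔI = 10210 − 8300 = 1910; midpoint Ī = (8300 + 10210)/2 = 9255.
η = (ΔQ/Q̄) ÷ (ΔI/Ī) = (443.5/931.75) ÷ (1910/9255) = 2.306.

2.306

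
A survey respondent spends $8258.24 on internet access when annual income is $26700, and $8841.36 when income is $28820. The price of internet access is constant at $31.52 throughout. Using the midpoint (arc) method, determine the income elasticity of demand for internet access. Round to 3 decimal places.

With a constant price, Q₁ = 8258.24/31.52 = 262.000 and Q₂ = 8841.36/31.52 = 280.500 (equivalently, work directly with expenditure since P cancels).
Midpoint %ΔQ = (8841.36 − 8258.24)/8549.80 = 0.06820; midpoint %ΔI = (28820 − 26700)/27760 = 0.07637.
η = 0.06820 / 0.07637 = 0.893.

0.893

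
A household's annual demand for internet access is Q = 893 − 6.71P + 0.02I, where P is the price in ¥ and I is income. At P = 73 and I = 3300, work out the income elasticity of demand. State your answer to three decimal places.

At P = 73, I = 3300: Q = 469.170.
Holding P constant, ∂Q/∂I = 0.02.
η_I = (∂Q/∂I)·(I/Q) = 0.02 × (3300/469.170) = 0.141.

0.141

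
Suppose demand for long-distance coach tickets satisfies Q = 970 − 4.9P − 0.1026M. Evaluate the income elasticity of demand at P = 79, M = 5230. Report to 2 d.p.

-11.59

At P = 79, M = 5230: Q = 46.302.
Holding P constant, ∂Q/∂M = −0.1026.
η_M = (∂Q/∂M)·(M/Q) = -0.1026 × (5230/46.302) = -11.59.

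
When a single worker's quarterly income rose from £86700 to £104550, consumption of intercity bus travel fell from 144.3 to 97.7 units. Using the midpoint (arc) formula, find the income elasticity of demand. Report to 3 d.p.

ΔQ = 97.7 − 144.3 = -46.6; midpoint Q̄ = (144.3 + 97.7)/2 = 121.
ΔI = 104550 − 86700 = 17850; midpoint Ī = (86700 + 104550)/2 = 95625.
η = (ΔQ/Q̄) ÷ (ΔI/Ī) = (-46.6/121) ÷ (17850/95625) = -2.063.

-2.063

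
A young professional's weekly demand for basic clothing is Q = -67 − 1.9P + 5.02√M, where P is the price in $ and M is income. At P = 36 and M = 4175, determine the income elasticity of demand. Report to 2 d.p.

0.86

At P = 36, M = 4175: Q = 188.963.
Holding P constant, ∂Q/∂M = 5.02/(2√M) = 0.0388459.
η_M = (∂Q/∂M)·(M/Q) = 0.0388459 × (4175/188.963) = 0.86.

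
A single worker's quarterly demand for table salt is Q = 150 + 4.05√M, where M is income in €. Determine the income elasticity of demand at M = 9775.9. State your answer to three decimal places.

At M = 9775.9: Q = 550.436.
dQ/dM = 4.05/(2√M) = 0.0204808 at this income.
η = (dQ/dM)·(M/Q) = 0.0204808 × (9775.9/550.436) = 0.364.

0.364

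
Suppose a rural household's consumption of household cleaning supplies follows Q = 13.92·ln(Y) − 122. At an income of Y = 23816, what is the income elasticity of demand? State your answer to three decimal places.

At Y = 23816: Q = 18.287.
dQ/dY = 13.92/Y = 0.000584481 at this income.
η = (dQ/dY)·(Y/Q) = 0.000584481 × (23816/18.287) = 0.761.

0.761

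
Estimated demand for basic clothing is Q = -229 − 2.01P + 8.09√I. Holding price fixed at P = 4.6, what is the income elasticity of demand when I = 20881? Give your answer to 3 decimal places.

0.628

At P = 4.6, I = 20881: Q = 930.780.
Holding P constant, ∂Q/∂I = 8.09/(2√I) = 0.0279926.
η_I = (∂Q/∂I)·(I/Q) = 0.0279926 × (20881/930.780) = 0.628.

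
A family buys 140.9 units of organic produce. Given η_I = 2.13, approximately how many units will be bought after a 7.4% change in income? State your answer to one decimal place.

%ΔQ ≈ η × %ΔI = 2.13 × 7.4% = 15.762%.
New Q ≈ 140.9 × (1 + 0.15762) = 163.1.

163.1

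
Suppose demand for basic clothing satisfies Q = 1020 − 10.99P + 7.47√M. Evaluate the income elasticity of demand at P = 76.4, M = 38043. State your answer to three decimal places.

0.445

At P = 76.4, M = 38043: Q = 1637.359.
Holding P constant, ∂Q/∂M = 7.47/(2√M) = 0.0191493.
η_M = (∂Q/∂M)·(M/Q) = 0.0191493 × (38043/1637.359) = 0.445.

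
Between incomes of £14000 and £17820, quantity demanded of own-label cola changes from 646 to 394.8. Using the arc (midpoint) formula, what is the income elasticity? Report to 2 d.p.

-2.01

ΔQ = 394.8 − 646 = -251.2; midpoint Q̄ = (646 + 394.8)/2 = 520.4.
ΔI = 17820 − 14000 = 3820; midpoint Ī = (14000 + 17820)/2 = 15910.
η = (ΔQ/Q̄) ÷ (ΔI/Ī) = (-251.2/520.4) ÷ (3820/15910) = -2.01.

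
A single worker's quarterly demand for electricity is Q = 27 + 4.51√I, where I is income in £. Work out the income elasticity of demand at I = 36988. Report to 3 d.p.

At I = 36988: Q = 894.375.
dQ/dI = 4.51/(2√I) = 0.0117251 at this income.
η = (dQ/dI)·(I/Q) = 0.0117251 × (36988/894.375) = 0.485.

0.485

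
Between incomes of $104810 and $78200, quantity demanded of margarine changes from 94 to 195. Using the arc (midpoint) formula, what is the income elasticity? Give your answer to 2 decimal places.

ΔQ = 195 − 94 = 101; midpoint Q̄ = (94 + 195)/2 = 144.5.
ΔI = 78200 − 104810 = -26610; midpoint Ī = (104810 + 78200)/2 = 91505.
η = (ΔQ/Q̄) ÷ (ΔI/Ī) = (101/144.5) ÷ (-26610/91505) = -2.40.

-2.40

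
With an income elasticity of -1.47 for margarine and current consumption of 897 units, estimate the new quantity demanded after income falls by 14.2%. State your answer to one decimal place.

%ΔQ ≈ η × %ΔI = -1.47 × (-14.2%) = 20.874%.
New Q ≈ 897 × (1 + 0.20874) = 1084.2.

1084.2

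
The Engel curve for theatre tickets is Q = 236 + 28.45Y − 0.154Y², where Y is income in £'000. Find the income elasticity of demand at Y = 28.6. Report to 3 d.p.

0.608

At Y = 28.6: Q = 923.7042.
dQ/dY = 28.45 − 0.308Y = 19.64120.
η = (dQ/dY)·(Y/Q) = 19.64120 × (28.6/923.7042) = 0.608.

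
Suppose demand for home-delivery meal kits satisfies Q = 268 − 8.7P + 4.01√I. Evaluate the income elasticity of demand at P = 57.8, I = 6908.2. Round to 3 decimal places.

1.693

At P = 57.8, I = 6908.2: Q = 98.433.
Holding P constant, ∂Q/∂I = 4.01/(2√I) = 0.024123.
η_I = (∂Q/∂I)·(I/Q) = 0.024123 × (6908.2/98.433) = 1.693.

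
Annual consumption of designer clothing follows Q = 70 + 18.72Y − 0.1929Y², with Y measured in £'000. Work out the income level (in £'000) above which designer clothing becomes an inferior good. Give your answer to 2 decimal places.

dQ/dY = 18.72 − 0.3858Y.
The good is inferior where dQ/dY < 0. Setting dQ/dY = 0 gives Y = 18.72 / 0.3858 = 48.52.

48.52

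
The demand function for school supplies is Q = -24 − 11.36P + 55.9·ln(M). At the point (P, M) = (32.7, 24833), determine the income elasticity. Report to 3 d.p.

At P = 32.7, M = 24833: Q = 170.232.
Holding P constant, ∂Q/∂M = 55.9/M = 0.00225104.
η_M = (∂Q/∂M)·(M/Q) = 0.00225104 × (24833/170.232) = 0.328.

0.328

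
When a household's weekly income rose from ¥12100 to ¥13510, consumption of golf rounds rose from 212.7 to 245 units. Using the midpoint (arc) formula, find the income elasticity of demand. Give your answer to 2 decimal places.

ΔQ = 245 − 212.7 = 32.3; midpoint Q̄ = (212.7 + 245)/2 = 228.85.
ΔI = 13510 − 12100 = 1410; midpoint Ī = (12100 + 13510)/2 = 12805.
η = (ΔQ/Q̄) ÷ (ΔI/Ī) = (32.3/228.85) ÷ (1410/12805) = 1.28.

1.28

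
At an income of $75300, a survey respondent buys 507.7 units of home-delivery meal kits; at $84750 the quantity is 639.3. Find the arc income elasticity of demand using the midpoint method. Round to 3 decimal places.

ΔQ = 639.3 − 507.7 = 131.6; midpoint Q̄ = (507.7 + 639.3)/2 = 573.5.
ΔI = 84750 − 75300 = 9450; midpoint Ī = (75300 + 84750)/2 = 80025.
η = (ΔQ/Q̄) ÷ (ΔI/Ī) = (131.6/573.5) ÷ (9450/80025) = 1.943.

1.943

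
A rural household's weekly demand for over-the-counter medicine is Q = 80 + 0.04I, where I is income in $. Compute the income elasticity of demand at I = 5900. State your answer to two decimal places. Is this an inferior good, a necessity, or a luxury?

At I = 5900: Q = 316.000.
dQ/dI = 0.04.
η = (dQ/dI)·(I/Q) = 0.04 × (5900/316.000) = 0.75.
Since 0 < η < 1, the good is a necessity.

0.75 (necessity)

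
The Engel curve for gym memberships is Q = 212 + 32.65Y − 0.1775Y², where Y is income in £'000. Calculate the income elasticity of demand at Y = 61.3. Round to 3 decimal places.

At Y = 61.3: Q = 1546.4550.
dQ/dY = 32.65 − 0.355Y = 10.88850.
η = (dQ/dY)·(Y/Q) = 10.88850 × (61.3/1546.4550) = 0.432.

0.432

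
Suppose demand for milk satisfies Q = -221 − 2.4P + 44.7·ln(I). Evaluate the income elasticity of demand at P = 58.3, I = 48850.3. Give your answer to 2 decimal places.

0.37

At P = 58.3, I = 48850.3: Q = 121.684.
Holding P constant, ∂Q/∂I = 44.7/I = 0.00091504.
η_I = (∂Q/∂I)·(I/Q) = 0.00091504 × (48850.3/121.684) = 0.37.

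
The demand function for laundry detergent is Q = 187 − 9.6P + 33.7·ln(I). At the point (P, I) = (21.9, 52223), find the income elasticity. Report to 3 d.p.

At P = 21.9, I = 52223: Q = 342.852.
Holding P constant, ∂Q/∂I = 33.7/I = 0.00064531.
η_I = (∂Q/∂I)·(I/Q) = 0.00064531 × (52223/342.852) = 0.098.

0.098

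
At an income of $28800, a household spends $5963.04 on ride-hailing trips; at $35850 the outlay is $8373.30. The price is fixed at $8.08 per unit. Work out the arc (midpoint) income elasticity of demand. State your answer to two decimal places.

1.54

With a constant price, Q₁ = 5963.04/8.08 = 738.000 and Q₂ = 8373.30/8.08 = 1036.300 (equivalently, work directly with expenditure since P cancels).
Midpoint %ΔQ = (8373.30 − 5963.04)/7168.17 = 0.33624; midpoint %ΔI = (35850 − 28800)/32325 = 0.21810.
η = 0.33624 / 0.21810 = 1.54.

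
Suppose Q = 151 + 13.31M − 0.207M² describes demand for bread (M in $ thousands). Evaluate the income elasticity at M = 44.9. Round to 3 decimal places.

-0.715

At M = 44.9: Q = 331.3049.
dQ/dM = 13.31 − 0.414M = -5.27860.
η = (dQ/dM)·(M/Q) = -5.27860 × (44.9/331.3049) = -0.715.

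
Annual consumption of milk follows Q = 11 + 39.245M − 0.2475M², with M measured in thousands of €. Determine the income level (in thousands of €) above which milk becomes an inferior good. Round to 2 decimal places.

79.28

dQ/dM = 39.245 − 0.495M.
The good is inferior where dQ/dM < 0. Setting dQ/dM = 0 gives M = 39.245 / 0.495 = 79.28.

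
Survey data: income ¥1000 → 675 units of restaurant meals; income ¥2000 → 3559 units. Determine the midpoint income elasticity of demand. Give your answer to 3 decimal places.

ΔQ = 3559 − 675 = 2884; midpoint Q̄ = (675 + 3559)/2 = 2117.
ΔI = 2000 − 1000 = 1000; midpoint Ī = (1000 + 2000)/2 = 1500.
η = (ΔQ/Q̄) ÷ (ΔI/Ī) = (2884/2117) ÷ (1000/1500) = 2.043.

2.043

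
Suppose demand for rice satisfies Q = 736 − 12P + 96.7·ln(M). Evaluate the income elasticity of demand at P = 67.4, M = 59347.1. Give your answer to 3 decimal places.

0.098

At P = 67.4, M = 59347.1: Q = 990.045.
Holding P constant, ∂Q/∂M = 96.7/M = 0.0016294.
η_M = (∂Q/∂M)·(M/Q) = 0.0016294 × (59347.1/990.045) = 0.098.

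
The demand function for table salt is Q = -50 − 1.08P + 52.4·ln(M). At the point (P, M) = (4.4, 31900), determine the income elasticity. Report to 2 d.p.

At P = 4.4, M = 31900: Q = 488.655.
Holding P constant, ∂Q/∂M = 52.4/M = 0.00164263.
η_M = (∂Q/∂M)·(M/Q) = 0.00164263 × (31900/488.655) = 0.11.

0.11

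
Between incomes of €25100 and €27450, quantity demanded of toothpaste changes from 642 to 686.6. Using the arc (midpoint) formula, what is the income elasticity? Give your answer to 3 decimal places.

ΔQ = 686.6 − 642 = 44.6; midpoint Q̄ = (642 + 686.6)/2 = 664.3.
ΔI = 27450 − 25100 = 2350; midpoint Ī = (25100 + 27450)/2 = 26275.
η = (ΔQ/Q̄) ÷ (ΔI/Ī) = (44.6/664.3) ÷ (2350/26275) = 0.751.

0.751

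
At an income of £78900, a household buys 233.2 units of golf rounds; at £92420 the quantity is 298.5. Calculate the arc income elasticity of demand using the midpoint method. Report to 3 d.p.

ΔQ = 298.5 − 233.2 = 65.3; midpoint Q̄ = (233.2 + 298.5)/2 = 265.85.
ΔI = 92420 − 78900 = 13520; midpoint Ī = (78900 + 92420)/2 = 85660.
η = (ΔQ/Q̄) ÷ (ΔI/Ī) = (65.3/265.85) ÷ (13520/85660) = 1.556.

1.556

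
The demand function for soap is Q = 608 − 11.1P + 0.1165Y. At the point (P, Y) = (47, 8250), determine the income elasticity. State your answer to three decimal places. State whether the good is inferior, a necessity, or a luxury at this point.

0.918 (necessity)

At P = 47, Y = 8250: Q = 1047.425.
Holding P constant, ∂Q/∂Y = 0.1165.
η_Y = (∂Q/∂Y)·(Y/Q) = 0.1165 × (8250/1047.425) = 0.918.
Since 0 < η < 1, this is a necessity.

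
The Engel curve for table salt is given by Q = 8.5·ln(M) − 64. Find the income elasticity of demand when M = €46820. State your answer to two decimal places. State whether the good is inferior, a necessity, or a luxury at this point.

At M = 46820: Q = 27.410.
dQ/dM = 8.5/M = 0.000181546 at this income.
η = (dQ/dM)·(M/Q) = 0.000181546 × (46820/27.410) = 0.31.
Since 0 < η < 1, the good is a necessity.

0.31 (necessity)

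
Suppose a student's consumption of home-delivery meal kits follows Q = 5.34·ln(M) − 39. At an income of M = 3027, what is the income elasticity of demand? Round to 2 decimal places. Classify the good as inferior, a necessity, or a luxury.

At M = 3027: Q = 3.802.
dQ/dM = 5.34/M = 0.00176412 at this income.
η = (dQ/dM)·(M/Q) = 0.00176412 × (3027/3.802) = 1.40.
Since η > 1, the good is a luxury.

1.40 (luxury)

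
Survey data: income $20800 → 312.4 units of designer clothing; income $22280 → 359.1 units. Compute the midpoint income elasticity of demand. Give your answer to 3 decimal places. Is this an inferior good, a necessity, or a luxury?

2.024 (luxury)

ΔQ = 359.1 − 312.4 = 46.7; midpoint Q̄ = (312.4 + 359.1)/2 = 335.75.
ΔI = 22280 − 20800 = 1480; midpoint Ī = (20800 + 22280)/2 = 21540.
η = (ΔQ/Q̄) ÷ (ΔI/Ī) = (46.7/335.75) ÷ (1480/21540) = 2.024.
η > 1 ⇒ luxury.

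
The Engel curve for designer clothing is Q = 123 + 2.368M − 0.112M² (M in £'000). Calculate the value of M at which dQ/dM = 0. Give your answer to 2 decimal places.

dQ/dM = 2.368 − 0.224M.
The good is inferior where dQ/dM < 0. Setting dQ/dM = 0 gives M = 2.368 / 0.224 = 10.57.

10.57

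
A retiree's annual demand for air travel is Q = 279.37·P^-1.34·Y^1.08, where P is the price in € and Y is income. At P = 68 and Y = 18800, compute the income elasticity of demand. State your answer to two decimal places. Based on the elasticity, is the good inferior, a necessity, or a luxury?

1.08 (luxury)

For a multiplicative demand Q = A·P^α·Y^β, the income elasticity is β everywhere.
Here β = 1.08, so η = 1.08.
Since η > 1, this is a luxury.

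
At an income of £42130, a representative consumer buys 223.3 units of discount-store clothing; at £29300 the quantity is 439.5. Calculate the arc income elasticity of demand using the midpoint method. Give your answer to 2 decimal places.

ΔQ = 439.5 − 223.3 = 216.2; midpoint Q̄ = (223.3 + 439.5)/2 = 331.4.
ΔI = 29300 − 42130 = -12830; midpoint Ī = (42130 + 29300)/2 = 35715.
η = (ΔQ/Q̄) ÷ (ΔI/Ī) = (216.2/331.4) ÷ (-12830/35715) = -1.82.

-1.82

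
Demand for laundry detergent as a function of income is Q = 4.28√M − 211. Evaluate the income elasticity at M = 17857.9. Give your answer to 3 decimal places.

0.792

At M = 17857.9: Q = 360.951.
dQ/dM = 4.28/(2√M) = 0.016014 at this income.
η = (dQ/dM)·(M/Q) = 0.016014 × (17857.9/360.951) = 0.792.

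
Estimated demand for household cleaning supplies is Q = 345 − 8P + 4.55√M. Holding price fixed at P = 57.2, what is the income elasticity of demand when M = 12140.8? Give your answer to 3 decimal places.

0.645

At P = 57.2, M = 12140.8: Q = 388.743.
Holding P constant, ∂Q/∂M = 4.55/(2√M) = 0.020647.
η_M = (∂Q/∂M)·(M/Q) = 0.020647 × (12140.8/388.743) = 0.645.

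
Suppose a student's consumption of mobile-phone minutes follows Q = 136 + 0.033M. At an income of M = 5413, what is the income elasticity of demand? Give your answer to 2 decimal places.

0.57

At M = 5413: Q = 314.629.
dQ/dM = 0.033.
η = (dQ/dM)·(M/Q) = 0.033 × (5413/314.629) = 0.57.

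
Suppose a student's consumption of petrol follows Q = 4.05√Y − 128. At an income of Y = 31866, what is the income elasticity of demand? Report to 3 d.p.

0.608

At Y = 31866: Q = 594.968.
dQ/dY = 4.05/(2√Y) = 0.0113439 at this income.
η = (dQ/dY)·(Y/Q) = 0.0113439 × (31866/594.968) = 0.608.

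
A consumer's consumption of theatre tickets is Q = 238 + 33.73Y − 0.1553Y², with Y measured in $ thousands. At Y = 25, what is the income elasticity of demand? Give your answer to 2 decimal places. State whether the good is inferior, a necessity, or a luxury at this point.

At Y = 25: Q = 984.1875.
dQ/dY = 33.73 − 0.3106Y = 25.96500.
η = (dQ/dY)·(Y/Q) = 25.96500 × (25/984.1875) = 0.66.
0 < η < 1 ⇒ necessity.

0.66 (necessity)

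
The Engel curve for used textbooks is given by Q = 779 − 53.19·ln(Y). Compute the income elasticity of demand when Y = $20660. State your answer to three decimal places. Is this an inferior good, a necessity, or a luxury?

-0.212 (inferior good)

At Y = 20660: Q = 250.507.
dQ/dY = -53.19/Y = -0.00257454 at this income.
η = (dQ/dY)·(Y/Q) = -0.00257454 × (20660/250.507) = -0.212.
Since η < 0, the good is an inferior good.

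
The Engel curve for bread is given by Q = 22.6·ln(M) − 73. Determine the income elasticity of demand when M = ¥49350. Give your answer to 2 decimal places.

0.13

At M = 49350: Q = 171.231.
dQ/dM = 22.6/M = 0.000457953 at this income.
η = (dQ/dM)·(M/Q) = 0.000457953 × (49350/171.231) = 0.13.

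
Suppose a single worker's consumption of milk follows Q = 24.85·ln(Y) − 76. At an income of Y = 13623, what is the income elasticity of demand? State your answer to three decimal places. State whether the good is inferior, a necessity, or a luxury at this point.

At Y = 13623: Q = 160.560.
dQ/dY = 24.85/Y = 0.00182412 at this income.
η = (dQ/dY)·(Y/Q) = 0.00182412 × (13623/160.560) = 0.155.
Since 0 < η < 1, the good is a necessity.

0.155 (necessity)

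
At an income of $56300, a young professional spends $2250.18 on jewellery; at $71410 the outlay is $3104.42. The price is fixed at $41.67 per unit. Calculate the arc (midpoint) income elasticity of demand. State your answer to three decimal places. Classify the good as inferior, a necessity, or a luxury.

With a constant price, Q₁ = 2250.18/41.67 = 54.000 and Q₂ = 3104.42/41.67 = 74.500 (equivalently, work directly with expenditure since P cancels).
Midpoint %ΔQ = (3104.42 − 2250.18)/2677.30 = 0.31907; midpoint %ΔI = (71410 − 56300)/63855 = 0.23663.
η = 0.31907 / 0.23663 = 1.348.
η > 1 ⇒ luxury.

1.348 (luxury)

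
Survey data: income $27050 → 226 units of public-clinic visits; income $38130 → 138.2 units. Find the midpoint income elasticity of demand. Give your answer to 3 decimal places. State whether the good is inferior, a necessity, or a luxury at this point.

ΔQ = 138.2 − 226 = -87.8; midpoint Q̄ = (226 + 138.2)/2 = 182.1.
ΔI = 38130 − 27050 = 11080; midpoint Ī = (27050 + 38130)/2 = 32590.
η = (ΔQ/Q̄) ÷ (ΔI/Ī) = (-87.8/182.1) ÷ (11080/32590) = -1.418.
η < 0 ⇒ inferior good.

-1.418 (inferior good)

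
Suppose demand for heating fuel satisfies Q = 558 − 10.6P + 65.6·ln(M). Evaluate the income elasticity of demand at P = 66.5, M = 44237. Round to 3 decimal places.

At P = 66.5, M = 44237: Q = 554.844.
Holding P constant, ∂Q/∂M = 65.6/M = 0.00148292.
η_M = (∂Q/∂M)·(M/Q) = 0.00148292 × (44237/554.844) = 0.118.

0.118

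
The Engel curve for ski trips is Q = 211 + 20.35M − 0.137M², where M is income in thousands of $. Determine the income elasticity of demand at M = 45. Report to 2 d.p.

0.42

At M = 45: Q = 849.3250.
dQ/dM = 20.35 − 0.274M = 8.02000.
η = (dQ/dM)·(M/Q) = 8.02000 × (45/849.3250) = 0.42.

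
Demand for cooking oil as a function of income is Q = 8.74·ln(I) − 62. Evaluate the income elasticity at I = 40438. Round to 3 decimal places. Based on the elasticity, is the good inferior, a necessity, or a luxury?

0.285 (necessity)

At I = 40438: Q = 30.710.
dQ/dI = 8.74/I = 0.000216133 at this income.
η = (dQ/dI)·(I/Q) = 0.000216133 × (40438/30.710) = 0.285.
Since 0 < η < 1, the good is a necessity.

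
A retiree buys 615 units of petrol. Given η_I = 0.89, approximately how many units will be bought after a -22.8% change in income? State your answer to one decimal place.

%ΔQ ≈ η × %ΔI = 0.89 × (-22.8%) = -20.292%.
New Q ≈ 615 × (1 − 0.20292) = 490.2.

490.2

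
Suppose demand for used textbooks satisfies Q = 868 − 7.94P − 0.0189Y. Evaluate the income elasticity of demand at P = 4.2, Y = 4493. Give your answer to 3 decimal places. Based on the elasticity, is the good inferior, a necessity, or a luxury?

-0.113 (inferior good)

At P = 4.2, Y = 4493: Q = 749.734.
Holding P constant, ∂Q/∂Y = −0.0189.
η_Y = (∂Q/∂Y)·(Y/Q) = -0.0189 × (4493/749.734) = -0.113.
Since η < 0, this is an inferior good.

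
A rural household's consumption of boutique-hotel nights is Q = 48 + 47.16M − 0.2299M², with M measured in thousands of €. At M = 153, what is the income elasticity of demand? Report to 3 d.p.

At M = 153: Q = 1881.7509.
dQ/dM = 47.16 − 0.4598M = -23.18940.
η = (dQ/dM)·(M/Q) = -23.18940 × (153/1881.7509) = -1.885.

-1.885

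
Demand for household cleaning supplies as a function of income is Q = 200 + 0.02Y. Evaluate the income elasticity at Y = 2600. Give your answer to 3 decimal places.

At Y = 2600: Q = 252.000.
dQ/dY = 0.02.
η = (dQ/dY)·(Y/Q) = 0.02 × (2600/252.000) = 0.206.

0.206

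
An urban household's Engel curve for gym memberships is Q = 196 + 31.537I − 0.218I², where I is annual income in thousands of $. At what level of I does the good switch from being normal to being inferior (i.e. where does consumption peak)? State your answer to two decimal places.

72.33

dQ/dI = 31.537 − 0.436I.
The good is inferior where dQ/dI < 0. Setting dQ/dI = 0 gives I = 31.537 / 0.436 = 72.33.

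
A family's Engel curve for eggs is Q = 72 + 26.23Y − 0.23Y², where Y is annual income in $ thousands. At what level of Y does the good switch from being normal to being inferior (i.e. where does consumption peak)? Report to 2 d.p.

dQ/dY = 26.23 − 0.46Y.
The good is inferior where dQ/dY < 0. Setting dQ/dY = 0 gives Y = 26.23 / 0.46 = 57.02.

57.02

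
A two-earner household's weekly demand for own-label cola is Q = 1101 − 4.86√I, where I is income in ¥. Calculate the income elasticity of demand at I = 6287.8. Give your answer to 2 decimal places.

At I = 6287.8: Q = 715.623.
dQ/dI = -4.86/(2√I) = -0.0306448 at this income.
η = (dQ/dI)·(I/Q) = -0.0306448 × (6287.8/715.623) = -0.27.

-0.27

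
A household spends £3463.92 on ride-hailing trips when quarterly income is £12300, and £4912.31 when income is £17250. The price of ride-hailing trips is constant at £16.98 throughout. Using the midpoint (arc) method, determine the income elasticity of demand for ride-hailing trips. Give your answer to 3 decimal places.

1.032

With a constant price, Q₁ = 3463.92/16.98 = 204.000 and Q₂ = 4912.31/16.98 = 289.300 (equivalently, work directly with expenditure since P cancels).
Midpoint %ΔQ = (4912.31 − 3463.92)/4188.12 = 0.34583; midpoint %ΔI = (17250 − 12300)/14775 = 0.33503.
η = 0.34583 / 0.33503 = 1.032.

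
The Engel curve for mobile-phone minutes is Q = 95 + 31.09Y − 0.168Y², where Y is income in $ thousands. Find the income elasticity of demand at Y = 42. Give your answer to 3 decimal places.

0.646

At Y = 42: Q = 1104.4280.
dQ/dY = 31.09 − 0.336Y = 16.97800.
η = (dQ/dY)·(Y/Q) = 16.97800 × (42/1104.4280) = 0.646.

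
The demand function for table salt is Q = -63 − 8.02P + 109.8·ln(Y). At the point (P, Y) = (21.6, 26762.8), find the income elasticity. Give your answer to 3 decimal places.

0.124

At P = 21.6, Y = 26762.8: Q = 883.154.
Holding P constant, ∂Q/∂Y = 109.8/Y = 0.00410271.
η_Y = (∂Q/∂Y)·(Y/Q) = 0.00410271 × (26762.8/883.154) = 0.124.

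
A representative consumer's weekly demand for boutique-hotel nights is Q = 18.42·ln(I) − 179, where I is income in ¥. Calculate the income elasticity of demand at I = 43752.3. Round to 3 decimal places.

1.032

At I = 43752.3: Q = 17.842.
dQ/dI = 18.42/I = 0.000421006 at this income.
η = (dQ/dI)·(I/Q) = 0.000421006 × (43752.3/17.842) = 1.032.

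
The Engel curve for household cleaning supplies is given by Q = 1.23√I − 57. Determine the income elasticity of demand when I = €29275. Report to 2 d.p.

0.69

At I = 29275: Q = 153.452.
dQ/dI = 1.23/(2√I) = 0.0035944 at this income.
η = (dQ/dI)·(I/Q) = 0.0035944 × (29275/153.452) = 0.69.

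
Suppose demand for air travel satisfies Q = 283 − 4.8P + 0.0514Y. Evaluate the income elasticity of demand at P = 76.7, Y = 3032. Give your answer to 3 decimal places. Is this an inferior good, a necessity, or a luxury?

2.205 (luxury)

At P = 76.7, Y = 3032: Q = 70.685.
Holding P constant, ∂Q/∂Y = 0.0514.
η_Y = (∂Q/∂Y)·(Y/Q) = 0.0514 × (3032/70.685) = 2.205.
Since η > 1, this is a luxury.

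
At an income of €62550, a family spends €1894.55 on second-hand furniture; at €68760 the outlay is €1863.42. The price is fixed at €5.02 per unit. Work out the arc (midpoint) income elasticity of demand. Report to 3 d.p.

With a constant price, Q₁ = 1894.55/5.02 = 377.400 and Q₂ = 1863.42/5.02 = 371.199 (equivalently, work directly with expenditure since P cancels).
Midpoint %ΔQ = (1863.42 − 1894.55)/1878.99 = -0.01657; midpoint %ΔI = (68760 − 62550)/65655 = 0.09459.
η = -0.01657 / 0.09459 = -0.175.

-0.175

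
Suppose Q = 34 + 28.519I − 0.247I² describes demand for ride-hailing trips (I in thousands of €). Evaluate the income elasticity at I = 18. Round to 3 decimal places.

At I = 18: Q = 467.3140.
dQ/dI = 28.519 − 0.494I = 19.62700.
η = (dQ/dI)·(I/Q) = 19.62700 × (18/467.3140) = 0.756.

0.756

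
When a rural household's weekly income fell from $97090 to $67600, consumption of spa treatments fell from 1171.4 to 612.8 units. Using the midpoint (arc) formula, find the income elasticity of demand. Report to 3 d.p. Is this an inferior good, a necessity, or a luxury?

ΔQ = 612.8 − 1171.4 = -558.6; midpoint Q̄ = (1171.4 + 612.8)/2 = 892.1.
ΔI = 67600 − 97090 = -29490; midpoint Ī = (97090 + 67600)/2 = 82345.
η = (ΔQ/Q̄) ÷ (ΔI/Ī) = (-558.6/892.1) ÷ (-29490/82345) = 1.748.
η > 1 ⇒ luxury.

1.748 (luxury)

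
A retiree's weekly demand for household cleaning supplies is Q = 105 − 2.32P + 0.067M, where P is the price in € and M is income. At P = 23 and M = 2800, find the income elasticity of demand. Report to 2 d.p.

At P = 23, M = 2800: Q = 239.240.
Holding P constant, ∂Q/∂M = 0.067.
η_M = (∂Q/∂M)·(M/Q) = 0.067 × (2800/239.240) = 0.78.

0.78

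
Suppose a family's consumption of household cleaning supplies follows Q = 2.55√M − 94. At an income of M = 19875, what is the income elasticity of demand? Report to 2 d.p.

At M = 19875: Q = 265.496.
dQ/dM = 2.55/(2√M) = 0.00904392 at this income.
η = (dQ/dM)·(M/Q) = 0.00904392 × (19875/265.496) = 0.68.

0.68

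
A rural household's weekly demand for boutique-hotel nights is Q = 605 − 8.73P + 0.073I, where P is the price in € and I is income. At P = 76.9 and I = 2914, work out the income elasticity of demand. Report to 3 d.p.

1.453

At P = 76.9, I = 2914: Q = 146.385.
Holding P constant, ∂Q/∂I = 0.073.
η_I = (∂Q/∂I)·(I/Q) = 0.073 × (2914/146.385) = 1.453.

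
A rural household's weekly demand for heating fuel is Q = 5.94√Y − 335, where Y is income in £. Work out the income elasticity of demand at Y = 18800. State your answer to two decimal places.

At Y = 18800: Q = 479.452.
dQ/dY = 5.94/(2√Y) = 0.021661 at this income.
η = (dQ/dY)·(Y/Q) = 0.021661 × (18800/479.452) = 0.85.

0.85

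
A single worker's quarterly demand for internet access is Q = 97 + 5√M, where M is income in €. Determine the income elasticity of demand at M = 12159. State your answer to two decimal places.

0.43

At M = 12159: Q = 648.339.
dQ/dM = 5/(2√M) = 0.0226721 at this income.
η = (dQ/dM)·(M/Q) = 0.0226721 × (12159/648.339) = 0.43.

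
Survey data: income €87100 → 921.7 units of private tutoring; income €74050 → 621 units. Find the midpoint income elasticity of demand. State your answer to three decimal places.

2.407

ΔQ = 621 − 921.7 = -300.7; midpoint Q̄ = (921.7 + 621)/2 = 771.35.
ΔI = 74050 − 87100 = -13050; midpoint Ī = (87100 + 74050)/2 = 80575.
η = (ΔQ/Q̄) ÷ (ΔI/Ī) = (-300.7/771.35) ÷ (-13050/80575) = 2.407.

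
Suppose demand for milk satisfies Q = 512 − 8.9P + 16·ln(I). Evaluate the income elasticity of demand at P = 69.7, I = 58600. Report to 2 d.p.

0.24

At P = 69.7, I = 58600: Q = 67.326.
Holding P constant, ∂Q/∂I = 16/I = 0.000273038.
η_I = (∂Q/∂I)·(I/Q) = 0.000273038 × (58600/67.326) = 0.24.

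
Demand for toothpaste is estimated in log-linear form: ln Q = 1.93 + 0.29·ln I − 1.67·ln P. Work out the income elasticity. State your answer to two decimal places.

In a log-linear demand, the coefficient on ln I is the income elasticity.
So η = 0.29.

0.29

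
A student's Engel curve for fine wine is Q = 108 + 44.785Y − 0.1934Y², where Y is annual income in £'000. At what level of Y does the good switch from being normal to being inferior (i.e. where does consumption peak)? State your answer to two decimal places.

dQ/dY = 44.785 − 0.3868Y.
The good is inferior where dQ/dY < 0. Setting dQ/dY = 0 gives Y = 44.785 / 0.3868 = 115.78.

115.78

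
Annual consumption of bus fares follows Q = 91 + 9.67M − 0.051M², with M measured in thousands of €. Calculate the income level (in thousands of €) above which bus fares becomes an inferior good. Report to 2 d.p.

94.80

dQ/dM = 9.67 − 0.102M.
The good is inferior where dQ/dM < 0. Setting dQ/dM = 0 gives M = 9.67 / 0.102 = 94.80.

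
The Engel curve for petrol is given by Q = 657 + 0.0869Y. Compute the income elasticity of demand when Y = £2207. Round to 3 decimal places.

At Y = 2207: Q = 848.788.
dQ/dY = 0.0869.
η = (dQ/dY)·(Y/Q) = 0.0869 × (2207/848.788) = 0.226.

0.226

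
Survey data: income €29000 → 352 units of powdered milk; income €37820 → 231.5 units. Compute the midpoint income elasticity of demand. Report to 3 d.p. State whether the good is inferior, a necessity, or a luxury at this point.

ΔQ = 231.5 − 352 = -120.5; midpoint Q̄ = (352 + 231.5)/2 = 291.75.
ΔI = 37820 − 29000 = 8820; midpoint Ī = (29000 + 37820)/2 = 33410.
η = (ΔQ/Q̄) ÷ (ΔI/Ī) = (-120.5/291.75) ÷ (8820/33410) = -1.565.
η < 0 ⇒ inferior good.

-1.565 (inferior good)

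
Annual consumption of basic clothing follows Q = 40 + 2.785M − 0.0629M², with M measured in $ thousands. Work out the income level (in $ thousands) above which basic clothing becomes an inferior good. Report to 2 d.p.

22.14

dQ/dM = 2.785 − 0.1258M.
The good is inferior where dQ/dM < 0. Setting dQ/dM = 0 gives M = 2.785 / 0.1258 = 22.14.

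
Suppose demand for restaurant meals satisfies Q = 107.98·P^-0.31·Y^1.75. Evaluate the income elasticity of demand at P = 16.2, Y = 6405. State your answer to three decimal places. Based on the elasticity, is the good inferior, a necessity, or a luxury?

1.750 (luxury)

For a multiplicative demand Q = A·P^α·Y^β, the income elasticity is β everywhere.
Here β = 1.75, so η = 1.750.
Since η > 1, this is a luxury.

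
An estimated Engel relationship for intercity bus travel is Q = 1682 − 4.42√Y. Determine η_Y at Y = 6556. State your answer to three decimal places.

-0.135

At Y = 6556: Q = 1324.116.
dQ/dY = -4.42/(2√Y) = -0.0272944 at this income.
η = (dQ/dY)·(Y/Q) = -0.0272944 × (6556/1324.116) = -0.135.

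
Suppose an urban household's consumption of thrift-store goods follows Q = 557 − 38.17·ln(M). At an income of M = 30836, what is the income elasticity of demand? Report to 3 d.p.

At M = 30836: Q = 162.458.
dQ/dM = -38.17/M = -0.00123784 at this income.
η = (dQ/dM)·(M/Q) = -0.00123784 × (30836/162.458) = -0.235.

-0.235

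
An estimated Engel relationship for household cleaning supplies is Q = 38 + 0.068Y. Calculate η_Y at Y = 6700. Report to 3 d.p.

0.923

At Y = 6700: Q = 493.600.
dQ/dY = 0.068.
η = (dQ/dY)·(Y/Q) = 0.068 × (6700/493.600) = 0.923.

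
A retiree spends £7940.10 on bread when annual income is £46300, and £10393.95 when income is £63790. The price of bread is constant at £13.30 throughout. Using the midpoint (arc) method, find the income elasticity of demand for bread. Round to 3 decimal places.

With a constant price, Q₁ = 7940.10/13.30 = 597.000 and Q₂ = 10393.95/13.30 = 781.500 (equivalently, work directly with expenditure since P cancels).
Midpoint %ΔQ = (10393.95 − 7940.10)/9167.03 = 0.26768; midpoint %ΔI = (63790 − 46300)/55045 = 0.31774.
η = 0.26768 / 0.31774 = 0.842.

0.842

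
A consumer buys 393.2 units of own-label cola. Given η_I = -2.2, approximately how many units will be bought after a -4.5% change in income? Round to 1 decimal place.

%ΔQ ≈ η × %ΔI = -2.2 × (-4.5%) = 9.9%.
New Q ≈ 393.2 × (1 + 0.099) = 432.1.

432.1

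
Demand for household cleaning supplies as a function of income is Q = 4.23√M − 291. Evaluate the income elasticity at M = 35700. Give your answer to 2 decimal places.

At M = 35700: Q = 508.235.
dQ/dM = 4.23/(2√M) = 0.0111938 at this income.
η = (dQ/dM)·(M/Q) = 0.0111938 × (35700/508.235) = 0.79.

0.79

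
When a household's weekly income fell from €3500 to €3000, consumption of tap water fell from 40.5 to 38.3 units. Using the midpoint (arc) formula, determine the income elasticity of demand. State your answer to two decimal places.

ΔQ = 38.3 − 40.5 = -2.2; midpoint Q̄ = (40.5 + 38.3)/2 = 39.4.
ΔI = 3000 − 3500 = -500; midpoint Ī = (3500 + 3000)/2 = 3250.
η = (ΔQ/Q̄) ÷ (ΔI/Ī) = (-2.2/39.4) ÷ (-500/3250) = 0.36.

0.36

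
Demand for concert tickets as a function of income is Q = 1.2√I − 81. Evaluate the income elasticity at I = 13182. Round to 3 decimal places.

At I = 13182: Q = 56.775.
dQ/dI = 1.2/(2√I) = 0.00522589 at this income.
η = (dQ/dI)·(I/Q) = 0.00522589 × (13182/56.775) = 1.213.

1.213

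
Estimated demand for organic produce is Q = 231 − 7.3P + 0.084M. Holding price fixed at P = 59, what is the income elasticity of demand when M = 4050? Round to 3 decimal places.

At P = 59, M = 4050: Q = 140.500.
Holding P constant, ∂Q/∂M = 0.084.
η_M = (∂Q/∂M)·(M/Q) = 0.084 × (4050/140.500) = 2.421.

2.421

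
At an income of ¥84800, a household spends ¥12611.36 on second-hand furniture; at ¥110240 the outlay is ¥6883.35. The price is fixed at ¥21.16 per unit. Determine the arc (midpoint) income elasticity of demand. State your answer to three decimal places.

With a constant price, Q₁ = 12611.36/21.16 = 596.000 and Q₂ = 6883.35/21.16 = 325.300 (equivalently, work directly with expenditure since P cancels).
Midpoint %ΔQ = (6883.35 − 12611.36)/9747.36 = -0.58765; midpoint %ΔI = (110240 − 84800)/97520 = 0.26087.
η = -0.58765 / 0.26087 = -2.253.

-2.253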